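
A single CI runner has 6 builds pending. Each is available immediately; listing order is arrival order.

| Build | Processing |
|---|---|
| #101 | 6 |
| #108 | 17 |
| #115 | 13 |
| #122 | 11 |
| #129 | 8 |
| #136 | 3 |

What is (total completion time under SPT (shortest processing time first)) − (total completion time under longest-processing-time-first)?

SPT (increasing processing time): #136 #101 #129 #122 #115 #108.
#136: 0→3
#101: 3→9
#129: 9→17
#122: 17→28
#115: 28→41
#108: 41→58
Sum = 3+9+17+28+41+58 = 156.
LPT (decreasing processing time): #108 #115 #122 #129 #101 #136.
#108: 0→17
#115: 17→30
#122: 30→41
#129: 41→49
#101: 49→55
#136: 55→58
Sum = 17+30+41+49+55+58 = 250.
Difference = 156 − 250 = -94.

-94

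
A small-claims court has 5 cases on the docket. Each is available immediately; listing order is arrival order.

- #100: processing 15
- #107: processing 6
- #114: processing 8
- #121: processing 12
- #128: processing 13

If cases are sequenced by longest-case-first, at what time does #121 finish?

LPT (decreasing processing time): #100 #128 #121 #114 #107.
#100: 0→15
#128: 15→28
#121: 28→40

40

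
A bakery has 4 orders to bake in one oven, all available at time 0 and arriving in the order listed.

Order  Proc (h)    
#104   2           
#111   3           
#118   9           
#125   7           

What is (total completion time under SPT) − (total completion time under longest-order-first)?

-25

SPT (increasing processing time): #104 #111 #125 #118.
#104: 0→2
#111: 2→5
#125: 5→12
#118: 12→21
Sum = 2+5+12+21 = 40.
LPT (decreasing processing time): #118 #125 #111 #104.
#118: 0→9
#125: 9→16
#111: 16→19
#104: 19→21
Sum = 9+16+19+21 = 65.
Difference = 40 − 65 = -25.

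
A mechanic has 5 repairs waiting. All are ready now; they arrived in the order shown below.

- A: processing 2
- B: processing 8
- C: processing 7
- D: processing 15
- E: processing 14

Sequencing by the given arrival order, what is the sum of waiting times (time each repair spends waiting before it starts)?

FIFO (arrival order): A B C D E.
A: waits 0, runs 0→2
B: waits 2, runs 2→10
C: waits 10, runs 10→17
D: waits 17, runs 17→32
E: waits 32, runs 32→46
Sum = 0+2+10+17+32 = 61.

61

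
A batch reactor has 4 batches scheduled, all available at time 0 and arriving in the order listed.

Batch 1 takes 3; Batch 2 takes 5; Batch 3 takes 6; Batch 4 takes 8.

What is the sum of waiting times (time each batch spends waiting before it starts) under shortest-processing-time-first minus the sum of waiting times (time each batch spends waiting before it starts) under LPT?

SPT (increasing processing time): Batch 1 Batch 2 Batch 3 Batch 4.
Batch 1: waits 0, runs 0→3
Batch 2: waits 3, runs 3→8
Batch 3: waits 8, runs 8→14
Batch 4: waits 14, runs 14→22
Sum = 0+3+8+14 = 25.
LPT (decreasing processing time): Batch 4 Batch 3 Batch 2 Batch 1.
Batch 4: waits 0, runs 0→8
Batch 3: waits 8, runs 8→14
Batch 2: waits 14, runs 14→19
Batch 1: waits 19, runs 19→22
Sum = 0+8+14+19 = 41.
Difference = 25 − 41 = -16.

-16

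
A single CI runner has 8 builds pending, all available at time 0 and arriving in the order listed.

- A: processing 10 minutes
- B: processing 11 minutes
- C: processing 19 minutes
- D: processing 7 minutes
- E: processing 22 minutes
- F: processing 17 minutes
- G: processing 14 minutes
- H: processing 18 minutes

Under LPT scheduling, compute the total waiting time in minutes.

500

LPT (decreasing processing time): E C H F G B A D.
E: waits 0, runs 0→22
C: waits 22, runs 22→41
H: waits 41, runs 41→59
F: waits 59, runs 59→76
G: waits 76, runs 76→90
B: waits 90, runs 90→101
A: waits 101, runs 101→111
D: waits 111, runs 111→118
Sum = 0+22+41+59+76+90+101+111 = 500.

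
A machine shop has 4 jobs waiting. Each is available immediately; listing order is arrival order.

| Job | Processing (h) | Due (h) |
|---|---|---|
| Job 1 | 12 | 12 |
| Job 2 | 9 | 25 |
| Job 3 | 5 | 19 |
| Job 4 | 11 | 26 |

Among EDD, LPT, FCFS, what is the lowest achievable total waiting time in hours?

55

EDD (increasing due date): Job 1 Job 3 Job 2 Job 4.
Job 1: waits 0, runs 0→12
Job 3: waits 12, runs 12→17
Job 2: waits 17, runs 17→26
Job 4: waits 26, runs 26→37
Sum = 0+12+17+26 = 55.
LPT (decreasing processing time): Job 1 Job 4 Job 2 Job 3.
Job 1: waits 0, runs 0→12
Job 4: waits 12, runs 12→23
Job 2: waits 23, runs 23→32
Job 3: waits 32, runs 32→37
Sum = 0+12+23+32 = 67.
FIFO (arrival order): Job 1 Job 2 Job 3 Job 4.
Job 1: waits 0, runs 0→12
Job 2: waits 12, runs 12→21
Job 3: waits 21, runs 21→26
Job 4: waits 26, runs 26→37
Sum = 0+12+21+26 = 59.
EDD 55, LPT 67, FIFO 59 → minimum 55.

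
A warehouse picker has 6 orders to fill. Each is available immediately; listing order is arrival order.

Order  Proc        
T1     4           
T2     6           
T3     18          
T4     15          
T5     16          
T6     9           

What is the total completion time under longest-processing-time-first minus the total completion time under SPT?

LPT (decreasing processing time): T3 T5 T4 T6 T2 T1.
T3: 0→18
T5: 18→34
T4: 34→49
T6: 49→58
T2: 58→64
T1: 64→68
Sum = 18+34+49+58+64+68 = 291.
SPT (increasing processing time): T1 T2 T6 T4 T5 T3.
T1: 0→4
T2: 4→10
T6: 10→19
T4: 19→34
T5: 34→50
T3: 50→68
Sum = 4+10+19+34+50+68 = 185.
Difference = 291 − 185 = 106.

106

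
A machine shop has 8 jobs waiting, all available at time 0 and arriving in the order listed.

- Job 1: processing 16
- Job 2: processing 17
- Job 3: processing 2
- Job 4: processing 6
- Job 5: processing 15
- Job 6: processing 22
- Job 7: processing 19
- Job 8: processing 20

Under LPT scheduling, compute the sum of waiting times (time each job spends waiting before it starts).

LPT (decreasing processing time): Job 6 Job 8 Job 7 Job 2 Job 1 Job 5 Job 4 Job 3.
Job 6: waits 0, runs 0→22
Job 8: waits 22, runs 22→42
Job 7: waits 42, runs 42→61
Job 2: waits 61, runs 61→78
Job 1: waits 78, runs 78→94
Job 5: waits 94, runs 94→109
Job 4: waits 109, runs 109→115
Job 3: waits 115, runs 115→117
Sum = 0+22+42+61+78+94+109+115 = 521.

521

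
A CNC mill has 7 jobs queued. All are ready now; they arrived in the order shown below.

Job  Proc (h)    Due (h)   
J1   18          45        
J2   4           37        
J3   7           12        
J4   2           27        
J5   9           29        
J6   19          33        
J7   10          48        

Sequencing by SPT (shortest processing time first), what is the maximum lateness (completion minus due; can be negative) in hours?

SPT (increasing processing time): J4 J2 J3 J5 J7 J1 J6.
J4: 0→2, due 27, lateness -25
J2: 2→6, due 37, lateness -31
J3: 6→13, due 12, lateness 1
J5: 13→22, due 29, lateness -7
J7: 22→32, due 48, lateness -16
J1: 32→50, due 45, lateness 5
J6: 50→69, due 33, lateness 36
Maximum = 36.

36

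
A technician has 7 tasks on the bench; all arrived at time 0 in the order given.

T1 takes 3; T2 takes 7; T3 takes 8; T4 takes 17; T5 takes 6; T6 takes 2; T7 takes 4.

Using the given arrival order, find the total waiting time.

150

FIFO (arrival order): T1 T2 T3 T4 T5 T6 T7.
T1: waits 0, runs 0→3
T2: waits 3, runs 3→10
T3: waits 10, runs 10→18
T4: waits 18, runs 18→35
T5: waits 35, runs 35→41
T6: waits 41, runs 41→43
T7: waits 43, runs 43→47
Sum = 0+3+10+18+35+41+43 = 150.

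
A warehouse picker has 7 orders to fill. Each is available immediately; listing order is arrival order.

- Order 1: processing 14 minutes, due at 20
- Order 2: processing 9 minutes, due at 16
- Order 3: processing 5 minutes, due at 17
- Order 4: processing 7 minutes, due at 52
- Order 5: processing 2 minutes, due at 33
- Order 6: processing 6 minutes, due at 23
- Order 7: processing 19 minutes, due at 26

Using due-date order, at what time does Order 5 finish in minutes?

55

EDD (increasing due date): Order 2 Order 3 Order 1 Order 6 Order 7 Order 5 Order 4.
Order 2: 0→9
Order 3: 9→14
Order 1: 14→28
Order 6: 28→34
Order 7: 34→53
Order 5: 53→55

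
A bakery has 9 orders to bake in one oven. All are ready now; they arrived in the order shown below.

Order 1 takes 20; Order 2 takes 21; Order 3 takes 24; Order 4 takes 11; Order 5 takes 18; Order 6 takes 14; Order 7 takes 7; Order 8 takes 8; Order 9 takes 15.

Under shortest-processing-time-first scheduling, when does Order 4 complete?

26

SPT (increasing processing time): Order 7 Order 8 Order 4 Order 6 Order 9 Order 5 Order 1 Order 2 Order 3.
Order 7: 0→7
Order 8: 7→15
Order 4: 15→26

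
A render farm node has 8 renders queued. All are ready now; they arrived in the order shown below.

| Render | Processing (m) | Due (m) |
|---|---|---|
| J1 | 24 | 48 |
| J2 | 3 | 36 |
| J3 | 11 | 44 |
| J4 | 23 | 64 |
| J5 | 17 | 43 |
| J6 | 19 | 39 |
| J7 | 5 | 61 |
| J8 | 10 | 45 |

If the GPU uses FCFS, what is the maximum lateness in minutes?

67

FIFO (arrival order): J1 J2 J3 J4 J5 J6 J7 J8.
J1: 0→24, due 48, lateness -24
J2: 24→27, due 36, lateness -9
J3: 27→38, due 44, lateness -6
J4: 38→61, due 64, lateness -3
J5: 61→78, due 43, lateness 35
J6: 78→97, due 39, lateness 58
J7: 97→102, due 61, lateness 41
J8: 102→112, due 45, lateness 67
Maximum = 67.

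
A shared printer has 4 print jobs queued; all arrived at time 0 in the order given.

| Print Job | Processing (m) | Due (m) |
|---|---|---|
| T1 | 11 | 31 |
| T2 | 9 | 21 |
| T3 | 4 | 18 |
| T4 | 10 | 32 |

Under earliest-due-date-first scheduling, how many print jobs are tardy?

EDD (increasing due date): T3 T2 T1 T4.
T3: 0→4, due 18, tardiness 0
T2: 4→13, due 21, tardiness 0
T1: 13→24, due 31, tardiness 0
T4: 24→34, due 32, tardiness 2
Late print jobs: 1.

1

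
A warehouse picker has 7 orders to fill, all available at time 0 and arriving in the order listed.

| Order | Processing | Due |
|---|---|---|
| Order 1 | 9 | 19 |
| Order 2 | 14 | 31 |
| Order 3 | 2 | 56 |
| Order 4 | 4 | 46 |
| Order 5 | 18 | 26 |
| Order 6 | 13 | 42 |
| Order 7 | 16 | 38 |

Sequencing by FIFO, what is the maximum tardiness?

38

FIFO (arrival order): Order 1 Order 2 Order 3 Order 4 Order 5 Order 6 Order 7.
Order 1: 0→9, due 19, tardiness 0
Order 2: 9→23, due 31, tardiness 0
Order 3: 23→25, due 56, tardiness 0
Order 4: 25→29, due 46, tardiness 0
Order 5: 29→47, due 26, tardiness 21
Order 6: 47→60, due 42, tardiness 18
Order 7: 60→76, due 38, tardiness 38
Maximum = 38.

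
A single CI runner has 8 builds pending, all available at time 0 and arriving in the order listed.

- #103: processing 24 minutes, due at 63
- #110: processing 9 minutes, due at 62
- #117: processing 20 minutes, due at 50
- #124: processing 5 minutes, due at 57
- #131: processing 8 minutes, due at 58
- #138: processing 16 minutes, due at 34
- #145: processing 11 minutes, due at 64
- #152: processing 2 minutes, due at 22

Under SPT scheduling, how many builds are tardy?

SPT (increasing processing time): #152 #124 #131 #110 #145 #138 #117 #103.
#152: 0→2, due 22, tardiness 0
#124: 2→7, due 57, tardiness 0
#131: 7→15, due 58, tardiness 0
#110: 15→24, due 62, tardiness 0
#145: 24→35, due 64, tardiness 0
#138: 35→51, due 34, tardiness 17
#117: 51→71, due 50, tardiness 21
#103: 71→95, due 63, tardiness 32
Late builds: 3.

3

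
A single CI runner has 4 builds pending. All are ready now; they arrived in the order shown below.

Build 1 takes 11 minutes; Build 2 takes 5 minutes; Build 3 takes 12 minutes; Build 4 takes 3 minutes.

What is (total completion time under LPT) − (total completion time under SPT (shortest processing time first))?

LPT (decreasing processing time): Build 3 Build 1 Build 2 Build 4.
Build 3: 0→12
Build 1: 12→23
Build 2: 23→28
Build 4: 28→31
Sum = 12+23+28+31 = 94.
SPT (increasing processing time): Build 4 Build 2 Build 1 Build 3.
Build 4: 0→3
Build 2: 3→8
Build 1: 8→19
Build 3: 19→31
Sum = 3+8+19+31 = 61.
Difference = 94 − 61 = 33.

33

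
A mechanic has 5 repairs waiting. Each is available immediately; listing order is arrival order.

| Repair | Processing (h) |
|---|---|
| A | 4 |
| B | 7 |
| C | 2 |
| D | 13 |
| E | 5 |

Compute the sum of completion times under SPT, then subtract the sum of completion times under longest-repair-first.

SPT (increasing processing time): C A E B D.
C: 0→2
A: 2→6
E: 6→11
B: 11→18
D: 18→31
Sum = 2+6+11+18+31 = 68.
LPT (decreasing processing time): D B E A C.
D: 0→13
B: 13→20
E: 20→25
A: 25→29
C: 29→31
Sum = 13+20+25+29+31 = 118.
Difference = 68 − 118 = -50.

-50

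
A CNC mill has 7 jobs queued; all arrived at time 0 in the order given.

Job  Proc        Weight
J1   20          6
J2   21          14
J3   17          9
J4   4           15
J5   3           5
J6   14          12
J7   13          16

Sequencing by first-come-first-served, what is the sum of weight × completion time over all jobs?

FIFO (arrival order): J1 J2 J3 J4 J5 J6 J7.
J1: finishes 20, weight 6, w·C = 120
J2: finishes 41, weight 14, w·C = 574
J3: finishes 58, weight 9, w·C = 522
J4: finishes 62, weight 15, w·C = 930
J5: finishes 65, weight 5, w·C = 325
J6: finishes 79, weight 12, w·C = 948
J7: finishes 92, weight 16, w·C = 1472
Sum = 120+574+522+930+325+948+1472 = 4891.

4891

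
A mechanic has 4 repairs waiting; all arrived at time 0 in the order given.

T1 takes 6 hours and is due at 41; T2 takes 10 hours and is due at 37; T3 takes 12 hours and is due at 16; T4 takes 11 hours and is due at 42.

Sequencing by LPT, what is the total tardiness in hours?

LPT (decreasing processing time): T3 T4 T2 T1.
T3: 0→12, due 16, tardiness 0
T4: 12→23, due 42, tardiness 0
T2: 23→33, due 37, tardiness 0
T1: 33→39, due 41, tardiness 0
Sum = 0+0+0+0 = 0.

0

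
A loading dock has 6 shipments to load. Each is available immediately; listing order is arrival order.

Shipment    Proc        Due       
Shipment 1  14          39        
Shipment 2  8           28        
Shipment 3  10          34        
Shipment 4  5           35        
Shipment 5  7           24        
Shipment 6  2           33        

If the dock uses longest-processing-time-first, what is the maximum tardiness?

15

LPT (decreasing processing time): Shipment 1 Shipment 3 Shipment 2 Shipment 5 Shipment 4 Shipment 6.
Shipment 1: 0→14, due 39, tardiness 0
Shipment 3: 14→24, due 34, tardiness 0
Shipment 2: 24→32, due 28, tardiness 4
Shipment 5: 32→39, due 24, tardiness 15
Shipment 4: 39→44, due 35, tardiness 9
Shipment 6: 44→46, due 33, tardiness 13
Maximum = 15.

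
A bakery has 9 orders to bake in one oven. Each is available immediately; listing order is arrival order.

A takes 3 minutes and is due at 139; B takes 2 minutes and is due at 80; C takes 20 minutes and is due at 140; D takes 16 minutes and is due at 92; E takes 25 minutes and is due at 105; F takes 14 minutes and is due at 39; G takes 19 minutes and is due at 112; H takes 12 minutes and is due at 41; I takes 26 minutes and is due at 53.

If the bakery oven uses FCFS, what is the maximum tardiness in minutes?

84

FIFO (arrival order): A B C D E F G H I.
A: 0→3, due 139, tardiness 0
B: 3→5, due 80, tardiness 0
C: 5→25, due 140, tardiness 0
D: 25→41, due 92, tardiness 0
E: 41→66, due 105, tardiness 0
F: 66→80, due 39, tardiness 41
G: 80→99, due 112, tardiness 0
H: 99→111, due 41, tardiness 70
I: 111→137, due 53, tardiness 84
Maximum = 84.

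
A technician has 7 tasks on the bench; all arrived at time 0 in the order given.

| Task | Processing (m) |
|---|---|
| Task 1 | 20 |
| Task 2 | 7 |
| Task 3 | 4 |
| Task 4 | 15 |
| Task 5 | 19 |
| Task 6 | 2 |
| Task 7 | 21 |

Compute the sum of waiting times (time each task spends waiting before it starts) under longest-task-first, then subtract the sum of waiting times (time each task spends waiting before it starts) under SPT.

202

LPT (decreasing processing time): Task 7 Task 1 Task 5 Task 4 Task 2 Task 3 Task 6.
Task 7: waits 0, runs 0→21
Task 1: waits 21, runs 21→41
Task 5: waits 41, runs 41→60
Task 4: waits 60, runs 60→75
Task 2: waits 75, runs 75→82
Task 3: waits 82, runs 82→86
Task 6: waits 86, runs 86→88
Sum = 0+21+41+60+75+82+86 = 365.
SPT (increasing processing time): Task 6 Task 3 Task 2 Task 4 Task 5 Task 1 Task 7.
Task 6: waits 0, runs 0→2
Task 3: waits 2, runs 2→6
Task 2: waits 6, runs 6→13
Task 4: waits 13, runs 13→28
Task 5: waits 28, runs 28→47
Task 1: waits 47, runs 47→67
Task 7: waits 67, runs 67→88
Sum = 0+2+6+13+28+47+67 = 163.
Difference = 365 − 163 = 202.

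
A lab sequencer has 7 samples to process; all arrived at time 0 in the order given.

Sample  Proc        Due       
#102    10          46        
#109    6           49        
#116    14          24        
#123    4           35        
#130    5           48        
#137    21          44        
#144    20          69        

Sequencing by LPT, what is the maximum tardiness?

45

LPT (decreasing processing time): #137 #144 #116 #102 #109 #130 #123.
#137: 0→21, due 44, tardiness 0
#144: 21→41, due 69, tardiness 0
#116: 41→55, due 24, tardiness 31
#102: 55→65, due 46, tardiness 19
#109: 65→71, due 49, tardiness 22
#130: 71→76, due 48, tardiness 28
#123: 76→80, due 35, tardiness 45
Maximum = 45.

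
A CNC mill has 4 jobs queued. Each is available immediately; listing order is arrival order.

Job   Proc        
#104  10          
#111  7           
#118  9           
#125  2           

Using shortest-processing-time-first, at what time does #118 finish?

SPT (increasing processing time): #125 #111 #118 #104.
#125: 0→2
#111: 2→9
#118: 9→18

18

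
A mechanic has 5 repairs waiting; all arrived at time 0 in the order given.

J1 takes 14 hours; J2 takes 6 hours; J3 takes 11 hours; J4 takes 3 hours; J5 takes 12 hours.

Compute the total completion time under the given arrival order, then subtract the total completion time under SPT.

FIFO (arrival order): J1 J2 J3 J4 J5.
J1: 0→14
J2: 14→20
J3: 20→31
J4: 31→34
J5: 34→46
Sum = 14+20+31+34+46 = 145.
SPT (increasing processing time): J4 J2 J3 J5 J1.
J4: 0→3
J2: 3→9
J3: 9→20
J5: 20→32
J1: 32→46
Sum = 3+9+20+32+46 = 110.
Difference = 145 − 110 = 35.

35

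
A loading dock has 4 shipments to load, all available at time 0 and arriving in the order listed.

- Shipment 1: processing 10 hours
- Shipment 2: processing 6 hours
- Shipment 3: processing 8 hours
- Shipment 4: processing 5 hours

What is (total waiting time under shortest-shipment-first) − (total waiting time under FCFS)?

-15

SPT (increasing processing time): Shipment 4 Shipment 2 Shipment 3 Shipment 1.
Shipment 4: waits 0, runs 0→5
Shipment 2: waits 5, runs 5→11
Shipment 3: waits 11, runs 11→19
Shipment 1: waits 19, runs 19→29
Sum = 0+5+11+19 = 35.
FIFO (arrival order): Shipment 1 Shipment 2 Shipment 3 Shipment 4.
Shipment 1: waits 0, runs 0→10
Shipment 2: waits 10, runs 10→16
Shipment 3: waits 16, runs 16→24
Shipment 4: waits 24, runs 24→29
Sum = 0+10+16+24 = 50.
Difference = 35 − 50 = -15.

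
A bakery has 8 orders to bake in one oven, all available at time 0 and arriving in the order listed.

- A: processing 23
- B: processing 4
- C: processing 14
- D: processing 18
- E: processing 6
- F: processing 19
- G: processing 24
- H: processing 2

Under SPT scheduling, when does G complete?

110

SPT (increasing processing time): H B E C D F A G.
H: 0→2
B: 2→6
E: 6→12
C: 12→26
D: 26→44
F: 44→63
A: 63→86
G: 86→110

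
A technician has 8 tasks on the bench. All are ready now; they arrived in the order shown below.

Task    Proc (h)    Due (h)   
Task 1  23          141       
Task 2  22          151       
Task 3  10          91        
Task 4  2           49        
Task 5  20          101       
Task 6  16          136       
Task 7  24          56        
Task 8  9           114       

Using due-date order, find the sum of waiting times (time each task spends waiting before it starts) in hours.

EDD (increasing due date): Task 4 Task 7 Task 3 Task 5 Task 8 Task 6 Task 1 Task 2.
Task 4: waits 0, runs 0→2
Task 7: waits 2, runs 2→26
Task 3: waits 26, runs 26→36
Task 5: waits 36, runs 36→56
Task 8: waits 56, runs 56→65
Task 6: waits 65, runs 65→81
Task 1: waits 81, runs 81→104
Task 2: waits 104, runs 104→126
Sum = 0+2+26+36+56+65+81+104 = 370.

370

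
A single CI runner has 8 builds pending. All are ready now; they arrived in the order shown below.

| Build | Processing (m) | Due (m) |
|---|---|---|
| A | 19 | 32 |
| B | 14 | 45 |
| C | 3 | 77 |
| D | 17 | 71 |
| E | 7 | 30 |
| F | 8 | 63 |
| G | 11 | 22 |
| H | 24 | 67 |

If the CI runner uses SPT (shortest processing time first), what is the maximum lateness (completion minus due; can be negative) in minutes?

47

SPT (increasing processing time): C E F G B D A H.
C: 0→3, due 77, lateness -74
E: 3→10, due 30, lateness -20
F: 10→18, due 63, lateness -45
G: 18→29, due 22, lateness 7
B: 29→43, due 45, lateness -2
D: 43→60, due 71, lateness -11
A: 60→79, due 32, lateness 47
H: 79→103, due 67, lateness 36
Maximum = 47.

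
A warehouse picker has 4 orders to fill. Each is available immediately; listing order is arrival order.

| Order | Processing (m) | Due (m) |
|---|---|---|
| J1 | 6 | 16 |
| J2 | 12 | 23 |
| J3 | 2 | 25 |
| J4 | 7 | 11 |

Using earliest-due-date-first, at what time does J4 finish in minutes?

EDD (increasing due date): J4 J1 J2 J3.
J4: 0→7

7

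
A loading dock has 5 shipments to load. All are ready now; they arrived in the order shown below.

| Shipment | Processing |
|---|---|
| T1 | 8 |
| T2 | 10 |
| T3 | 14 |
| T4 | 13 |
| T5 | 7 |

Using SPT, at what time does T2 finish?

25

SPT (increasing processing time): T5 T1 T2 T4 T3.
T5: 0→7
T1: 7→15
T2: 15→25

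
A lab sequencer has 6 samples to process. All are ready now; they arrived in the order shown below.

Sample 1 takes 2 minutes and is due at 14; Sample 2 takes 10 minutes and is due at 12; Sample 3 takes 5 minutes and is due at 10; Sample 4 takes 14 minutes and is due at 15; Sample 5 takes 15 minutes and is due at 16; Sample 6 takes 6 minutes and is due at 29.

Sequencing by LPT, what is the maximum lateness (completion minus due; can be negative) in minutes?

LPT (decreasing processing time): Sample 5 Sample 4 Sample 2 Sample 6 Sample 3 Sample 1.
Sample 5: 0→15, due 16, lateness -1
Sample 4: 15→29, due 15, lateness 14
Sample 2: 29→39, due 12, lateness 27
Sample 6: 39→45, due 29, lateness 16
Sample 3: 45→50, due 10, lateness 40
Sample 1: 50→52, due 14, lateness 38
Maximum = 40.

40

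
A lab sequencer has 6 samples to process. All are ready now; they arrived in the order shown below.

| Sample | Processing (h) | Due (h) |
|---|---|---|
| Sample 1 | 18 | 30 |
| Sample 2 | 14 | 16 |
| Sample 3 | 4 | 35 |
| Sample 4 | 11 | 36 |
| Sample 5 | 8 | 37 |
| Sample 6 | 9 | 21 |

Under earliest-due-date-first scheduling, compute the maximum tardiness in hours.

27

EDD (increasing due date): Sample 2 Sample 6 Sample 1 Sample 3 Sample 4 Sample 5.
Sample 2: 0→14, due 16, tardiness 0
Sample 6: 14→23, due 21, tardiness 2
Sample 1: 23→41, due 30, tardiness 11
Sample 3: 41→45, due 35, tardiness 10
Sample 4: 45→56, due 36, tardiness 20
Sample 5: 56→64, due 37, tardiness 27
Maximum = 27.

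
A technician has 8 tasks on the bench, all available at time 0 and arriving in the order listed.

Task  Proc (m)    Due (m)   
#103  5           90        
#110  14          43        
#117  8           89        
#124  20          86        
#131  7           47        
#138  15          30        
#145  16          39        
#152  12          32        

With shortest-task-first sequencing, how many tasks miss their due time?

SPT (increasing processing time): #103 #131 #117 #152 #110 #138 #145 #124.
#103: 0→5, due 90, tardiness 0
#131: 5→12, due 47, tardiness 0
#117: 12→20, due 89, tardiness 0
#152: 20→32, due 32, tardiness 0
#110: 32→46, due 43, tardiness 3
#138: 46→61, due 30, tardiness 31
#145: 61→77, due 39, tardiness 38
#124: 77→97, due 86, tardiness 11
Late tasks: 4.

4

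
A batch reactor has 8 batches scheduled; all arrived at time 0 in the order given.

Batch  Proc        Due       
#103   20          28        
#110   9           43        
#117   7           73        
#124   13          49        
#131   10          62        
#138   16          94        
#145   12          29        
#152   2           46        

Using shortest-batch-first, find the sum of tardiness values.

76

SPT (increasing processing time): #152 #117 #110 #131 #145 #124 #138 #103.
#152: 0→2, due 46, tardiness 0
#117: 2→9, due 73, tardiness 0
#110: 9→18, due 43, tardiness 0
#131: 18→28, due 62, tardiness 0
#145: 28→40, due 29, tardiness 11
#124: 40→53, due 49, tardiness 4
#138: 53→69, due 94, tardiness 0
#103: 69→89, due 28, tardiness 61
Sum = 0+0+0+0+11+4+0+61 = 76.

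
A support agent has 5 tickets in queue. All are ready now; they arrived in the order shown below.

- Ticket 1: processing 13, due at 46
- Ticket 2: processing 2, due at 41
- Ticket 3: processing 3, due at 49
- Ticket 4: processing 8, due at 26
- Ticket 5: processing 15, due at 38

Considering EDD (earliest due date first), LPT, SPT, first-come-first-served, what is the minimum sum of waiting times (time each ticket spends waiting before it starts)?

EDD (increasing due date): Ticket 4 Ticket 5 Ticket 2 Ticket 1 Ticket 3.
Ticket 4: waits 0, runs 0→8
Ticket 5: waits 8, runs 8→23
Ticket 2: waits 23, runs 23→25
Ticket 1: waits 25, runs 25→38
Ticket 3: waits 38, runs 38→41
Sum = 0+8+23+25+38 = 94.
LPT (decreasing processing time): Ticket 5 Ticket 1 Ticket 4 Ticket 3 Ticket 2.
Ticket 5: waits 0, runs 0→15
Ticket 1: waits 15, runs 15→28
Ticket 4: waits 28, runs 28→36
Ticket 3: waits 36, runs 36→39
Ticket 2: waits 39, runs 39→41
Sum = 0+15+28+36+39 = 118.
SPT (increasing processing time): Ticket 2 Ticket 3 Ticket 4 Ticket 1 Ticket 5.
Ticket 2: waits 0, runs 0→2
Ticket 3: waits 2, runs 2→5
Ticket 4: waits 5, runs 5→13
Ticket 1: waits 13, runs 13→26
Ticket 5: waits 26, runs 26→41
Sum = 0+2+5+13+26 = 46.
FIFO (arrival order): Ticket 1 Ticket 2 Ticket 3 Ticket 4 Ticket 5.
Ticket 1: waits 0, runs 0→13
Ticket 2: waits 13, runs 13→15
Ticket 3: waits 15, runs 15→18
Ticket 4: waits 18, runs 18→26
Ticket 5: waits 26, runs 26→41
Sum = 0+13+15+18+26 = 72.
EDD 94, LPT 118, SPT 46, FIFO 72 → minimum 46.

46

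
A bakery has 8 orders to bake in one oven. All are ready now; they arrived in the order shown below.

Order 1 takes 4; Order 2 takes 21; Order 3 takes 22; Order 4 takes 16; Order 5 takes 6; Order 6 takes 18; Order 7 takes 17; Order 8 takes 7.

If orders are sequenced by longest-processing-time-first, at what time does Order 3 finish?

22

LPT (decreasing processing time): Order 3 Order 2 Order 6 Order 7 Order 4 Order 8 Order 5 Order 1.
Order 3: 0→22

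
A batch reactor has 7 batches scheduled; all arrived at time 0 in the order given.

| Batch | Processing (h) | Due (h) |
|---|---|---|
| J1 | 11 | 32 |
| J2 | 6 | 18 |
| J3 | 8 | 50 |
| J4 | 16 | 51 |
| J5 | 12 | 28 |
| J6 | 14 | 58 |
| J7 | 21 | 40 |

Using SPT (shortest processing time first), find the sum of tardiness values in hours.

73

SPT (increasing processing time): J2 J3 J1 J5 J6 J4 J7.
J2: 0→6, due 18, tardiness 0
J3: 6→14, due 50, tardiness 0
J1: 14→25, due 32, tardiness 0
J5: 25→37, due 28, tardiness 9
J6: 37→51, due 58, tardiness 0
J4: 51→67, due 51, tardiness 16
J7: 67→88, due 40, tardiness 48
Sum = 0+0+0+9+0+16+48 = 73.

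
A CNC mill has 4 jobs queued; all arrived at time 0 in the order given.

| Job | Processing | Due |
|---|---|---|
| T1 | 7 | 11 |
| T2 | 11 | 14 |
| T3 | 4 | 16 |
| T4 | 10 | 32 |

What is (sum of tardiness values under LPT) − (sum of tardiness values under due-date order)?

LPT (decreasing processing time): T2 T4 T1 T3.
T2: 0→11, due 14, tardiness 0
T4: 11→21, due 32, tardiness 0
T1: 21→28, due 11, tardiness 17
T3: 28→32, due 16, tardiness 16
Sum = 0+0+17+16 = 33.
EDD (increasing due date): T1 T2 T3 T4.
T1: 0→7, due 11, tardiness 0
T2: 7→18, due 14, tardiness 4
T3: 18→22, due 16, tardiness 6
T4: 22→32, due 32, tardiness 0
Sum = 0+4+6+0 = 10.
Difference = 33 − 10 = 23.

23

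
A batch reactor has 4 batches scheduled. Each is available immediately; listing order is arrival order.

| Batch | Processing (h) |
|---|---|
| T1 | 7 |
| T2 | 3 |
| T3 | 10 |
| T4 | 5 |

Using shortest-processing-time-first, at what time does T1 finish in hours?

15

SPT (increasing processing time): T2 T4 T1 T3.
T2: 0→3
T4: 3→8
T1: 8→15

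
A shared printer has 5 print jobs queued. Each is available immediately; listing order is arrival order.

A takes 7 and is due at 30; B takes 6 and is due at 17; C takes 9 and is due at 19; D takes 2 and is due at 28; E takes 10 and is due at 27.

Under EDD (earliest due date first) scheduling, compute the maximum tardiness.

4

EDD (increasing due date): B C E D A.
B: 0→6, due 17, tardiness 0
C: 6→15, due 19, tardiness 0
E: 15→25, due 27, tardiness 0
D: 25→27, due 28, tardiness 0
A: 27→34, due 30, tardiness 4
Maximum = 4.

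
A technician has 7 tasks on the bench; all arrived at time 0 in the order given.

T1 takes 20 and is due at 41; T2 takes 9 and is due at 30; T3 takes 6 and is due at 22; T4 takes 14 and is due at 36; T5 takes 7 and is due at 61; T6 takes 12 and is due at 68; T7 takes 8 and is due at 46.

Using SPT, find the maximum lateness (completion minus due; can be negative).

SPT (increasing processing time): T3 T5 T7 T2 T6 T4 T1.
T3: 0→6, due 22, lateness -16
T5: 6→13, due 61, lateness -48
T7: 13→21, due 46, lateness -25
T2: 21→30, due 30, lateness 0
T6: 30→42, due 68, lateness -26
T4: 42→56, due 36, lateness 20
T1: 56→76, due 41, lateness 35
Maximum = 35.

35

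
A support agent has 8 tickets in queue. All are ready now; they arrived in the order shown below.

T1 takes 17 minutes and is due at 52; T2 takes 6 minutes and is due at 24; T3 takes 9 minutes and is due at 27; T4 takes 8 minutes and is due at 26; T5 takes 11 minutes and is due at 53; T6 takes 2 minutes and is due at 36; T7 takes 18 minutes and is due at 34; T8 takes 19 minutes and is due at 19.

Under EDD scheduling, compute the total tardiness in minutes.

EDD (increasing due date): T8 T2 T4 T3 T7 T6 T1 T5.
T8: 0→19, due 19, tardiness 0
T2: 19→25, due 24, tardiness 1
T4: 25→33, due 26, tardiness 7
T3: 33→42, due 27, tardiness 15
T7: 42→60, due 34, tardiness 26
T6: 60→62, due 36, tardiness 26
T1: 62→79, due 52, tardiness 27
T5: 79→90, due 53, tardiness 37
Sum = 0+1+7+15+26+26+27+37 = 139.

139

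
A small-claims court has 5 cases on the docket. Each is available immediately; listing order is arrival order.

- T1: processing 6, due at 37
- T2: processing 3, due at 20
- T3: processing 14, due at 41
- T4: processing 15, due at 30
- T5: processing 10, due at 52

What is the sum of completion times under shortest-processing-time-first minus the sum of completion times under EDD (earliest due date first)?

-19

SPT (increasing processing time): T2 T1 T5 T3 T4.
T2: 0→3
T1: 3→9
T5: 9→19
T3: 19→33
T4: 33→48
Sum = 3+9+19+33+48 = 112.
EDD (increasing due date): T2 T4 T1 T3 T5.
T2: 0→3
T4: 3→18
T1: 18→24
T3: 24→38
T5: 38→48
Sum = 3+18+24+38+48 = 131.
Difference = 112 − 131 = -19.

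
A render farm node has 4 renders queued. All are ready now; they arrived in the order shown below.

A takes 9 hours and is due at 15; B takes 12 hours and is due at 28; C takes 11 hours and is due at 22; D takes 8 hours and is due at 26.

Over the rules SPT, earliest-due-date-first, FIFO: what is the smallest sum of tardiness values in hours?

SPT (increasing processing time): D A C B.
D: 0→8, due 26, tardiness 0
A: 8→17, due 15, tardiness 2
C: 17→28, due 22, tardiness 6
B: 28→40, due 28, tardiness 12
Sum = 0+2+6+12 = 20.
EDD (increasing due date): A C D B.
A: 0→9, due 15, tardiness 0
C: 9→20, due 22, tardiness 0
D: 20→28, due 26, tardiness 2
B: 28→40, due 28, tardiness 12
Sum = 0+0+2+12 = 14.
FIFO (arrival order): A B C D.
A: 0→9, due 15, tardiness 0
B: 9→21, due 28, tardiness 0
C: 21→32, due 22, tardiness 10
D: 32→40, due 26, tardiness 14
Sum = 0+0+10+14 = 24.
SPT 20, EDD 14, FIFO 24 → minimum 14.

14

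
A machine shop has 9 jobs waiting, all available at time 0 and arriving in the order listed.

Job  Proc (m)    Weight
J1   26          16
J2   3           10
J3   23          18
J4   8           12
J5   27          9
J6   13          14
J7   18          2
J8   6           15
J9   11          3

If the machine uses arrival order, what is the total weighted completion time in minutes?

FIFO (arrival order): J1 J2 J3 J4 J5 J6 J7 J8 J9.
J1: finishes 26, weight 16, w·C = 416
J2: finishes 29, weight 10, w·C = 290
J3: finishes 52, weight 18, w·C = 936
J4: finishes 60, weight 12, w·C = 720
J5: finishes 87, weight 9, w·C = 783
J6: finishes 100, weight 14, w·C = 1400
J7: finishes 118, weight 2, w·C = 236
J8: finishes 124, weight 15, w·C = 1860
J9: finishes 135, weight 3, w·C = 405
Sum = 416+290+936+720+783+1400+236+1860+405 = 7046.

7046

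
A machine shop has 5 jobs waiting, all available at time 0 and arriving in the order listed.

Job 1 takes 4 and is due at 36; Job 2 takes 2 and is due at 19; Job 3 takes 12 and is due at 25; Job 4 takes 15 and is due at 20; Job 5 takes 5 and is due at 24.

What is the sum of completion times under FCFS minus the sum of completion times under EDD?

-14

FIFO (arrival order): Job 1 Job 2 Job 3 Job 4 Job 5.
Job 1: 0→4
Job 2: 4→6
Job 3: 6→18
Job 4: 18→33
Job 5: 33→38
Sum = 4+6+18+33+38 = 99.
EDD (increasing due date): Job 2 Job 4 Job 5 Job 3 Job 1.
Job 2: 0→2
Job 4: 2→17
Job 5: 17→22
Job 3: 22→34
Job 1: 34→38
Sum = 2+17+22+34+38 = 113.
Difference = 99 − 113 = -14.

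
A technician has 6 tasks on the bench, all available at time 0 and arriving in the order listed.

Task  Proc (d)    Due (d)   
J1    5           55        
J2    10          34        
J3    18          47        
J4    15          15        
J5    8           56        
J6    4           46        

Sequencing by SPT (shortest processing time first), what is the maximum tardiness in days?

SPT (increasing processing time): J6 J1 J5 J2 J4 J3.
J6: 0→4, due 46, tardiness 0
J1: 4→9, due 55, tardiness 0
J5: 9→17, due 56, tardiness 0
J2: 17→27, due 34, tardiness 0
J4: 27→42, due 15, tardiness 27
J3: 42→60, due 47, tardiness 13
Maximum = 27.

27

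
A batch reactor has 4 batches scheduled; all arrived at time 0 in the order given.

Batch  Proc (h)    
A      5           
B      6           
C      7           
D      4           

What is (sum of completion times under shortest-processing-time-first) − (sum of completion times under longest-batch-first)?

SPT (increasing processing time): D A B C.
D: 0→4
A: 4→9
B: 9→15
C: 15→22
Sum = 4+9+15+22 = 50.
LPT (decreasing processing time): C B A D.
C: 0→7
B: 7→13
A: 13→18
D: 18→22
Sum = 7+13+18+22 = 60.
Difference = 50 − 60 = -10.

-10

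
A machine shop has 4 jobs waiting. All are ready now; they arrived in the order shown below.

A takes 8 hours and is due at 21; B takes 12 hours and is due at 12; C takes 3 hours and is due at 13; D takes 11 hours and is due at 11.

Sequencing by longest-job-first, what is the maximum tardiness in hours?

21

LPT (decreasing processing time): B D A C.
B: 0→12, due 12, tardiness 0
D: 12→23, due 11, tardiness 12
A: 23→31, due 21, tardiness 10
C: 31→34, due 13, tardiness 21
Maximum = 21.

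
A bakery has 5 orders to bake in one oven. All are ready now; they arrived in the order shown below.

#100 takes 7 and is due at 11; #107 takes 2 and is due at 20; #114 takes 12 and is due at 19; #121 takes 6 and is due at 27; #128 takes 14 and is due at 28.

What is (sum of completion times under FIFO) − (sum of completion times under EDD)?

-10

FIFO (arrival order): #100 #107 #114 #121 #128.
#100: 0→7
#107: 7→9
#114: 9→21
#121: 21→27
#128: 27→41
Sum = 7+9+21+27+41 = 105.
EDD (increasing due date): #100 #114 #107 #121 #128.
#100: 0→7
#114: 7→19
#107: 19→21
#121: 21→27
#128: 27→41
Sum = 7+19+21+27+41 = 115.
Difference = 105 − 115 = -10.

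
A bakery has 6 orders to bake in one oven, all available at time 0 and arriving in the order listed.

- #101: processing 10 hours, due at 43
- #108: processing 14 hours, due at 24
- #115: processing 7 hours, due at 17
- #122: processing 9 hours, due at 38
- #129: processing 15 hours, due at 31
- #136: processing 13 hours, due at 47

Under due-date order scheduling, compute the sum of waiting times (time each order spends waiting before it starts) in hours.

EDD (increasing due date): #115 #108 #129 #122 #101 #136.
#115: waits 0, runs 0→7
#108: waits 7, runs 7→21
#129: waits 21, runs 21→36
#122: waits 36, runs 36→45
#101: waits 45, runs 45→55
#136: waits 55, runs 55→68
Sum = 0+7+21+36+45+55 = 164.

164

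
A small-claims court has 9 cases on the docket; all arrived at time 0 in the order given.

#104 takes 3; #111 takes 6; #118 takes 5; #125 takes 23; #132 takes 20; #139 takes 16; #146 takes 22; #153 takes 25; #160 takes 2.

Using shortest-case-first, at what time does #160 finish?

SPT (increasing processing time): #160 #104 #118 #111 #139 #132 #146 #125 #153.
#160: 0→2

2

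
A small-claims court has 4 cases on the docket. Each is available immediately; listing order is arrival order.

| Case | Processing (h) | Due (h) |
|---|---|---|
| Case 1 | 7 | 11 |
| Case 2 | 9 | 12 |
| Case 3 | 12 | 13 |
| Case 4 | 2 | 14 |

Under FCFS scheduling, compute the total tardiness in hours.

35

FIFO (arrival order): Case 1 Case 2 Case 3 Case 4.
Case 1: 0→7, due 11, tardiness 0
Case 2: 7→16, due 12, tardiness 4
Case 3: 16→28, due 13, tardiness 15
Case 4: 28→30, due 14, tardiness 16
Sum = 0+4+15+16 = 35.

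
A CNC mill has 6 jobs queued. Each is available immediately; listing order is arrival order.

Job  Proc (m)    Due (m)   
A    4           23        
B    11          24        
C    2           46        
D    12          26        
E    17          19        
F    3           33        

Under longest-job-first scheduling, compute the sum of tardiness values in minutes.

57

LPT (decreasing processing time): E D B A F C.
E: 0→17, due 19, tardiness 0
D: 17→29, due 26, tardiness 3
B: 29→40, due 24, tardiness 16
A: 40→44, due 23, tardiness 21
F: 44→47, due 33, tardiness 14
C: 47→49, due 46, tardiness 3
Sum = 0+3+16+21+14+3 = 57.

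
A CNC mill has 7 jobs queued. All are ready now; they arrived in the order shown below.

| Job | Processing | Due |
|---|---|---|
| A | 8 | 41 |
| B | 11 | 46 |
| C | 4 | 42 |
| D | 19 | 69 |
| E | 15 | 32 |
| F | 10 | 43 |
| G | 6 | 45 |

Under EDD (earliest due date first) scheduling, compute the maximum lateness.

8

EDD (increasing due date): E A C F G B D.
E: 0→15, due 32, lateness -17
A: 15→23, due 41, lateness -18
C: 23→27, due 42, lateness -15
F: 27→37, due 43, lateness -6
G: 37→43, due 45, lateness -2
B: 43→54, due 46, lateness 8
D: 54→73, due 69, lateness 4
Maximum = 8.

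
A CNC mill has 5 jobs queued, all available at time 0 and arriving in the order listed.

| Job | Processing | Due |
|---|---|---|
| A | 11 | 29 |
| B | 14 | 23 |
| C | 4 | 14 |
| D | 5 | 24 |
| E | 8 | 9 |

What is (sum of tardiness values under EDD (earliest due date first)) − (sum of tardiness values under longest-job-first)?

EDD (increasing due date): E C B D A.
E: 0→8, due 9, tardiness 0
C: 8→12, due 14, tardiness 0
B: 12→26, due 23, tardiness 3
D: 26→31, due 24, tardiness 7
A: 31→42, due 29, tardiness 13
Sum = 0+0+3+7+13 = 23.
LPT (decreasing processing time): B A E D C.
B: 0→14, due 23, tardiness 0
A: 14→25, due 29, tardiness 0
E: 25→33, due 9, tardiness 24
D: 33→38, due 24, tardiness 14
C: 38→42, due 14, tardiness 28
Sum = 0+0+24+14+28 = 66.
Difference = 23 − 66 = -43.

-43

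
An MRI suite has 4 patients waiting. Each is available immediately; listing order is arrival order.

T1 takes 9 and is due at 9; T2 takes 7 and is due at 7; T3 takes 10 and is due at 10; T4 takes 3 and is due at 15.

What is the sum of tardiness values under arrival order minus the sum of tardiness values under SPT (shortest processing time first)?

7

FIFO (arrival order): T1 T2 T3 T4.
T1: 0→9, due 9, tardiness 0
T2: 9→16, due 7, tardiness 9
T3: 16→26, due 10, tardiness 16
T4: 26→29, due 15, tardiness 14
Sum = 0+9+16+14 = 39.
SPT (increasing processing time): T4 T2 T1 T3.
T4: 0→3, due 15, tardiness 0
T2: 3→10, due 7, tardiness 3
T1: 10→19, due 9, tardiness 10
T3: 19→29, due 10, tardiness 19
Sum = 0+3+10+19 = 32.
Difference = 39 − 32 = 7.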